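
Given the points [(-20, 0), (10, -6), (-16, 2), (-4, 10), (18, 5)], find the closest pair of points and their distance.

Computing all pairwise distances among 5 points:

d((-20, 0), (10, -6)) = 30.5941
d((-20, 0), (-16, 2)) = 4.4721 <-- minimum
d((-20, 0), (-4, 10)) = 18.868
d((-20, 0), (18, 5)) = 38.3275
d((10, -6), (-16, 2)) = 27.2029
d((10, -6), (-4, 10)) = 21.2603
d((10, -6), (18, 5)) = 13.6015
d((-16, 2), (-4, 10)) = 14.4222
d((-16, 2), (18, 5)) = 34.1321
d((-4, 10), (18, 5)) = 22.561

Closest pair: (-20, 0) and (-16, 2) with distance 4.4721

The closest pair is (-20, 0) and (-16, 2) with Euclidean distance 4.4721. For 5 points, brute-force pairwise comparison is shown above. For large n, the divide-and-conquer algorithm (sort by x, recurse on halves, check the dividing strip) achieves O(n log n).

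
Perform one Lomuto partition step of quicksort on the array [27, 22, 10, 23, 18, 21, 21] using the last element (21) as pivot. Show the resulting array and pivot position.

Lomuto partition with pivot = 21:

Initial array: [27, 22, 10, 23, 18, 21, 21]

arr[0]=27 > 21: no swap
arr[1]=22 > 21: no swap
arr[2]=10 <= 21: swap with position 0, array becomes [10, 22, 27, 23, 18, 21, 21]
arr[3]=23 > 21: no swap
arr[4]=18 <= 21: swap with position 1, array becomes [10, 18, 27, 23, 22, 21, 21]
arr[5]=21 <= 21: swap with position 2, array becomes [10, 18, 21, 23, 22, 27, 21]

Place pivot at position 3: [10, 18, 21, 21, 22, 27, 23]
Pivot position: 3

After partitioning with pivot 21, the array becomes [10, 18, 21, 21, 22, 27, 23]. The pivot is placed at index 3. All elements to the left of the pivot are <= 21, and all elements to the right are > 21.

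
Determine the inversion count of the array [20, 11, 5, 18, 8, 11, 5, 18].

Finding inversions in [20, 11, 5, 18, 8, 11, 5, 18]:

(0, 1): arr[0]=20 > arr[1]=11
(0, 2): arr[0]=20 > arr[2]=5
(0, 3): arr[0]=20 > arr[3]=18
(0, 4): arr[0]=20 > arr[4]=8
(0, 5): arr[0]=20 > arr[5]=11
(0, 6): arr[0]=20 > arr[6]=5
(0, 7): arr[0]=20 > arr[7]=18
(1, 2): arr[1]=11 > arr[2]=5
(1, 4): arr[1]=11 > arr[4]=8
(1, 6): arr[1]=11 > arr[6]=5
(3, 4): arr[3]=18 > arr[4]=8
(3, 5): arr[3]=18 > arr[5]=11
(3, 6): arr[3]=18 > arr[6]=5
(4, 6): arr[4]=8 > arr[6]=5
(5, 6): arr[5]=11 > arr[6]=5

Total inversions: 15

The array has 15 inversion(s): (0,1), (0,2), (0,3), (0,4), (0,5), (0,6), (0,7), (1,2), (1,4), (1,6), (3,4), (3,5), (3,6), (4,6), (5,6). Each pair (i,j) satisfies i < j and arr[i] > arr[j].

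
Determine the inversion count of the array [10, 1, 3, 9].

Finding inversions in [10, 1, 3, 9]:

(0, 1): arr[0]=10 > arr[1]=1
(0, 2): arr[0]=10 > arr[2]=3
(0, 3): arr[0]=10 > arr[3]=9

Total inversions: 3

The array has 3 inversion(s): (0,1), (0,2), (0,3). Each pair (i,j) satisfies i < j and arr[i] > arr[j].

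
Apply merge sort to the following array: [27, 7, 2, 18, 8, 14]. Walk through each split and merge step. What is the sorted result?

Merge sort trace:

Split: [27, 7, 2, 18, 8, 14] -> [27, 7, 2] and [18, 8, 14]
  Split: [27, 7, 2] -> [27] and [7, 2]
    Split: [7, 2] -> [7] and [2]
    Merge: [7] + [2] -> [2, 7]
  Merge: [27] + [2, 7] -> [2, 7, 27]
  Split: [18, 8, 14] -> [18] and [8, 14]
    Split: [8, 14] -> [8] and [14]
    Merge: [8] + [14] -> [8, 14]
  Merge: [18] + [8, 14] -> [8, 14, 18]
Merge: [2, 7, 27] + [8, 14, 18] -> [2, 7, 8, 14, 18, 27]

Final sorted array: [2, 7, 8, 14, 18, 27]

The merge sort proceeds by recursively splitting the array and merging sorted halves.
After all merges, the sorted array is [2, 7, 8, 14, 18, 27].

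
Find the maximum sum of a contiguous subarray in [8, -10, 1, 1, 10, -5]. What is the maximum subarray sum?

Using Kadane's algorithm on [8, -10, 1, 1, 10, -5]:

Scanning through the array:
Position 1 (value -10): max_ending_here = -2, max_so_far = 8
Position 2 (value 1): max_ending_here = 1, max_so_far = 8
Position 3 (value 1): max_ending_here = 2, max_so_far = 8
Position 4 (value 10): max_ending_here = 12, max_so_far = 12
Position 5 (value -5): max_ending_here = 7, max_so_far = 12

Maximum subarray: [1, 1, 10]
Maximum sum: 12

The maximum subarray is [1, 1, 10] with sum 12. This subarray runs from index 2 to index 4.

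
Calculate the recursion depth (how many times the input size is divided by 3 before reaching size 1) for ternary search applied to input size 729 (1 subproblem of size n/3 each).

For divide and conquer with division factor 3:

Problem sizes at each level:
Level 0: 729
Level 1: 243
Level 2: 81
Level 3: 27
Level 4: 9
Level 5: 3
Level 6: 1

The root is level 0 and the size-1 base case is level 6 (the tree spans levels 0 through 6, i.e. 7 levels counting the root), so the depth is the number of divisions: log_3(729) = 6

The recursion tree depth is log_3(729) = 6. At each level, the problem size is divided by 3, so it takes 6 divisions to reduce to a base case of size 1. The algorithm makes 1 recursive call at each level.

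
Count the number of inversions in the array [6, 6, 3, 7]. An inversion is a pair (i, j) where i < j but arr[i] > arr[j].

Finding inversions in [6, 6, 3, 7]:

(0, 2): arr[0]=6 > arr[2]=3
(1, 2): arr[1]=6 > arr[2]=3

Total inversions: 2

The array has 2 inversion(s): (0,2), (1,2). Each pair (i,j) satisfies i < j and arr[i] > arr[j].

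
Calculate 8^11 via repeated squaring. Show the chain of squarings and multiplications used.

Computing 8^11 by squaring (build up from 8^1; each line after the first costs one multiplication):

8^1 = 8
8^2 = (8^1)^2 = 8^2 = 64
8^4 = (8^2)^2 = 64^2 = 4096
8^5 = 8 * 8^4 = 8 * 4096 = 32768
8^10 = (8^5)^2 = 32768^2 = 1073741824
8^11 = 8 * 8^10 = 8 * 1073741824 = 8589934592

Result: 8589934592
Multiplications needed: 5 (5 lines after 8^1)

8^11 = 8589934592. Using exponentiation by squaring, this requires 5 multiplications. The key idea: if the exponent is even, square the half-power; if odd, multiply by the base once.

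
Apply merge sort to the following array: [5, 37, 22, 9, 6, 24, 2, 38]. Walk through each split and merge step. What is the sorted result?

Merge sort trace:

Split: [5, 37, 22, 9, 6, 24, 2, 38] -> [5, 37, 22, 9] and [6, 24, 2, 38]
  Split: [5, 37, 22, 9] -> [5, 37] and [22, 9]
    Split: [5, 37] -> [5] and [37]
    Merge: [5] + [37] -> [5, 37]
    Split: [22, 9] -> [22] and [9]
    Merge: [22] + [9] -> [9, 22]
  Merge: [5, 37] + [9, 22] -> [5, 9, 22, 37]
  Split: [6, 24, 2, 38] -> [6, 24] and [2, 38]
    Split: [6, 24] -> [6] and [24]
    Merge: [6] + [24] -> [6, 24]
    Split: [2, 38] -> [2] and [38]
    Merge: [2] + [38] -> [2, 38]
  Merge: [6, 24] + [2, 38] -> [2, 6, 24, 38]
Merge: [5, 9, 22, 37] + [2, 6, 24, 38] -> [2, 5, 6, 9, 22, 24, 37, 38]

Final sorted array: [2, 5, 6, 9, 22, 24, 37, 38]

The merge sort proceeds by recursively splitting the array and merging sorted halves.
After all merges, the sorted array is [2, 5, 6, 9, 22, 24, 37, 38].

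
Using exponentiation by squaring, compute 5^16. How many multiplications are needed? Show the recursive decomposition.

Computing 5^16 by squaring (build up from 5^1; each line after the first costs one multiplication):

5^1 = 5
5^2 = (5^1)^2 = 5^2 = 25
5^4 = (5^2)^2 = 25^2 = 625
5^8 = (5^4)^2 = 625^2 = 390625
5^16 = (5^8)^2 = 390625^2 = 152587890625

Result: 152587890625
Multiplications needed: 4 (4 lines after 5^1)

5^16 = 152587890625. Using exponentiation by squaring, this requires 4 multiplications. The key idea: if the exponent is even, square the half-power; if odd, multiply by the base once.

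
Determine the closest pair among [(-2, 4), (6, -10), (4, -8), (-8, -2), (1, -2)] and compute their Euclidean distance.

Computing all pairwise distances among 5 points:

d((-2, 4), (6, -10)) = 16.1245
d((-2, 4), (4, -8)) = 13.4164
d((-2, 4), (-8, -2)) = 8.4853
d((-2, 4), (1, -2)) = 6.7082
d((6, -10), (4, -8)) = 2.8284 <-- minimum
d((6, -10), (-8, -2)) = 16.1245
d((6, -10), (1, -2)) = 9.434
d((4, -8), (-8, -2)) = 13.4164
d((4, -8), (1, -2)) = 6.7082
d((-8, -2), (1, -2)) = 9.0

Closest pair: (6, -10) and (4, -8) with distance 2.8284

The closest pair is (6, -10) and (4, -8) with Euclidean distance 2.8284. For 5 points, brute-force pairwise comparison is shown above. For large n, the divide-and-conquer algorithm (sort by x, recurse on halves, check the dividing strip) achieves O(n log n).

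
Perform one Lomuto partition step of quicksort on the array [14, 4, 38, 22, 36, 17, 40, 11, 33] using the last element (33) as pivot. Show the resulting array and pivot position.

Lomuto partition with pivot = 33:

Initial array: [14, 4, 38, 22, 36, 17, 40, 11, 33]

arr[0]=14 <= 33: swap with position 0, array becomes [14, 4, 38, 22, 36, 17, 40, 11, 33]
arr[1]=4 <= 33: swap with position 1, array becomes [14, 4, 38, 22, 36, 17, 40, 11, 33]
arr[2]=38 > 33: no swap
arr[3]=22 <= 33: swap with position 2, array becomes [14, 4, 22, 38, 36, 17, 40, 11, 33]
arr[4]=36 > 33: no swap
arr[5]=17 <= 33: swap with position 3, array becomes [14, 4, 22, 17, 36, 38, 40, 11, 33]
arr[6]=40 > 33: no swap
arr[7]=11 <= 33: swap with position 4, array becomes [14, 4, 22, 17, 11, 38, 40, 36, 33]

Place pivot at position 5: [14, 4, 22, 17, 11, 33, 40, 36, 38]
Pivot position: 5

After partitioning with pivot 33, the array becomes [14, 4, 22, 17, 11, 33, 40, 36, 38]. The pivot is placed at index 5. All elements to the left of the pivot are <= 33, and all elements to the right are > 33.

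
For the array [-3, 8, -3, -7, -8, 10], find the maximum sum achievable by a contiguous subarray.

Using Kadane's algorithm on [-3, 8, -3, -7, -8, 10]:

Scanning through the array:
Position 1 (value 8): max_ending_here = 8, max_so_far = 8
Position 2 (value -3): max_ending_here = 5, max_so_far = 8
Position 3 (value -7): max_ending_here = -2, max_so_far = 8
Position 4 (value -8): max_ending_here = -8, max_so_far = 8
Position 5 (value 10): max_ending_here = 10, max_so_far = 10

Maximum subarray: [10]
Maximum sum: 10

The maximum subarray is [10] with sum 10. This subarray runs from index 5 to index 5.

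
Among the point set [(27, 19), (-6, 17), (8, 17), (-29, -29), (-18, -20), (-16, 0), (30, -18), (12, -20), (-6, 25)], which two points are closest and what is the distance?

Computing all pairwise distances among 9 points:

d((27, 19), (-6, 17)) = 33.0606
d((27, 19), (8, 17)) = 19.105
d((27, 19), (-29, -29)) = 73.7564
d((27, 19), (-18, -20)) = 59.5483
d((27, 19), (-16, 0)) = 47.0106
d((27, 19), (30, -18)) = 37.1214
d((27, 19), (12, -20)) = 41.7852
d((27, 19), (-6, 25)) = 33.541
d((-6, 17), (8, 17)) = 14.0
d((-6, 17), (-29, -29)) = 51.4296
d((-6, 17), (-18, -20)) = 38.8973
d((-6, 17), (-16, 0)) = 19.7231
d((-6, 17), (30, -18)) = 50.2096
d((-6, 17), (12, -20)) = 41.1461
d((-6, 17), (-6, 25)) = 8.0 <-- minimum
d((8, 17), (-29, -29)) = 59.0339
d((8, 17), (-18, -20)) = 45.2217
d((8, 17), (-16, 0)) = 29.4109
d((8, 17), (30, -18)) = 41.3401
d((8, 17), (12, -20)) = 37.2156
d((8, 17), (-6, 25)) = 16.1245
d((-29, -29), (-18, -20)) = 14.2127
d((-29, -29), (-16, 0)) = 31.7805
d((-29, -29), (30, -18)) = 60.0167
d((-29, -29), (12, -20)) = 41.9762
d((-29, -29), (-6, 25)) = 58.6941
d((-18, -20), (-16, 0)) = 20.0998
d((-18, -20), (30, -18)) = 48.0416
d((-18, -20), (12, -20)) = 30.0
d((-18, -20), (-6, 25)) = 46.5725
d((-16, 0), (30, -18)) = 49.3964
d((-16, 0), (12, -20)) = 34.4093
d((-16, 0), (-6, 25)) = 26.9258
d((30, -18), (12, -20)) = 18.1108
d((30, -18), (-6, 25)) = 56.0803
d((12, -20), (-6, 25)) = 48.4665

Closest pair: (-6, 17) and (-6, 25) with distance 8.0

The closest pair is (-6, 17) and (-6, 25) with Euclidean distance 8.0. For 9 points, brute-force pairwise comparison is shown above. For large n, the divide-and-conquer algorithm (sort by x, recurse on halves, check the dividing strip) achieves O(n log n).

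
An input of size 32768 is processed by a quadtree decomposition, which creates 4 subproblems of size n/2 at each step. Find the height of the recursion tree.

For divide and conquer with division factor 2:

Problem sizes at each level:
Level 0: 32768
Level 1: 16384
Level 2: 8192
Level 3: 4096
Level 4: 2048
Level 5: 1024
Level 6: 512
Level 7: 256
Level 8: 128
Level 9: 64
Level 10: 32
Level 11: 16
Level 12: 8
Level 13: 4
Level 14: 2
Level 15: 1

The root is level 0 and the size-1 base case is level 15 (the tree spans levels 0 through 15, i.e. 16 levels counting the root), so the depth is the number of divisions: log_2(32768) = 15

The recursion tree depth is log_2(32768) = 15. At each level, the problem size is divided by 2, so it takes 15 divisions to reduce to a base case of size 1. The algorithm makes 4 recursive calls at each level.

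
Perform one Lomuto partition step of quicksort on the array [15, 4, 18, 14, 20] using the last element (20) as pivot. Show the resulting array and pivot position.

Lomuto partition with pivot = 20:

Initial array: [15, 4, 18, 14, 20]

arr[0]=15 <= 20: swap with position 0, array becomes [15, 4, 18, 14, 20]
arr[1]=4 <= 20: swap with position 1, array becomes [15, 4, 18, 14, 20]
arr[2]=18 <= 20: swap with position 2, array becomes [15, 4, 18, 14, 20]
arr[3]=14 <= 20: swap with position 3, array becomes [15, 4, 18, 14, 20]

Place pivot at position 4: [15, 4, 18, 14, 20]
Pivot position: 4

After partitioning with pivot 20, the array becomes [15, 4, 18, 14, 20]. The pivot is placed at index 4. All elements to the left of the pivot are <= 20, and all elements to the right are > 20.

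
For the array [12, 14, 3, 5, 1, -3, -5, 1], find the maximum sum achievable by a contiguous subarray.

Using Kadane's algorithm on [12, 14, 3, 5, 1, -3, -5, 1]:

Scanning through the array:
Position 1 (value 14): max_ending_here = 26, max_so_far = 26
Position 2 (value 3): max_ending_here = 29, max_so_far = 29
Position 3 (value 5): max_ending_here = 34, max_so_far = 34
Position 4 (value 1): max_ending_here = 35, max_so_far = 35
Position 5 (value -3): max_ending_here = 32, max_so_far = 35
Position 6 (value -5): max_ending_here = 27, max_so_far = 35
Position 7 (value 1): max_ending_here = 28, max_so_far = 35

Maximum subarray: [12, 14, 3, 5, 1]
Maximum sum: 35

The maximum subarray is [12, 14, 3, 5, 1] with sum 35. This subarray runs from index 0 to index 4.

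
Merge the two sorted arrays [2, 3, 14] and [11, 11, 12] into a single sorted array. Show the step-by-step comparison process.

Merging process:

Compare 2 vs 11: take 2 from left. Merged: [2]
Compare 3 vs 11: take 3 from left. Merged: [2, 3]
Compare 14 vs 11: take 11 from right. Merged: [2, 3, 11]
Compare 14 vs 11: take 11 from right. Merged: [2, 3, 11, 11]
Compare 14 vs 12: take 12 from right. Merged: [2, 3, 11, 11, 12]
Append remaining from left: [14]. Merged: [2, 3, 11, 11, 12, 14]

Final merged array: [2, 3, 11, 11, 12, 14]
Total comparisons: 5

The merged array is [2, 3, 11, 11, 12, 14], requiring 5 comparisons. The merge step runs in O(n) time where n is the total number of elements.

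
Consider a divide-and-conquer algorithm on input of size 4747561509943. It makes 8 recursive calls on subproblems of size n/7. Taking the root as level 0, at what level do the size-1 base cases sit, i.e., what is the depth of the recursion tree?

For divide and conquer with division factor 7:

Problem sizes at each level:
Level 0: 4747561509943
Level 1: 678223072849
Level 2: 96889010407
Level 3: 13841287201
Level 4: 1977326743
Level 5: 282475249
Level 6: 40353607
Level 7: 5764801
Level 8: 823543
Level 9: 117649
Level 10: 16807
Level 11: 2401
Level 12: 343
Level 13: 49
Level 14: 7
Level 15: 1

The root is level 0 and the size-1 base case is level 15 (the tree spans levels 0 through 15, i.e. 16 levels counting the root), so the depth is the number of divisions: log_7(4747561509943) = 15

The recursion tree depth is log_7(4747561509943) = 15. At each level, the problem size is divided by 7, so it takes 15 divisions to reduce to a base case of size 1. The algorithm makes 8 recursive calls at each level.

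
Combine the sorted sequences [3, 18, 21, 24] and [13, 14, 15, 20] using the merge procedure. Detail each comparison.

Merging process:

Compare 3 vs 13: take 3 from left. Merged: [3]
Compare 18 vs 13: take 13 from right. Merged: [3, 13]
Compare 18 vs 14: take 14 from right. Merged: [3, 13, 14]
Compare 18 vs 15: take 15 from right. Merged: [3, 13, 14, 15]
Compare 18 vs 20: take 18 from left. Merged: [3, 13, 14, 15, 18]
Compare 21 vs 20: take 20 from right. Merged: [3, 13, 14, 15, 18, 20]
Append remaining from left: [21, 24]. Merged: [3, 13, 14, 15, 18, 20, 21, 24]

Final merged array: [3, 13, 14, 15, 18, 20, 21, 24]
Total comparisons: 6

The merged array is [3, 13, 14, 15, 18, 20, 21, 24], requiring 6 comparisons. The merge step runs in O(n) time where n is the total number of elements.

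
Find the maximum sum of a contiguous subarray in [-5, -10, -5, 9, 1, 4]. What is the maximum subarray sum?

Using Kadane's algorithm on [-5, -10, -5, 9, 1, 4]:

Scanning through the array:
Position 1 (value -10): max_ending_here = -10, max_so_far = -5
Position 2 (value -5): max_ending_here = -5, max_so_far = -5
Position 3 (value 9): max_ending_here = 9, max_so_far = 9
Position 4 (value 1): max_ending_here = 10, max_so_far = 10
Position 5 (value 4): max_ending_here = 14, max_so_far = 14

Maximum subarray: [9, 1, 4]
Maximum sum: 14

The maximum subarray is [9, 1, 4] with sum 14. This subarray runs from index 3 to index 5.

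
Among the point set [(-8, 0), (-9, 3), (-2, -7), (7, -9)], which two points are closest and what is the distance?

Computing all pairwise distances among 4 points:

d((-8, 0), (-9, 3)) = 3.1623 <-- minimum
d((-8, 0), (-2, -7)) = 9.2195
d((-8, 0), (7, -9)) = 17.4929
d((-9, 3), (-2, -7)) = 12.2066
d((-9, 3), (7, -9)) = 20.0
d((-2, -7), (7, -9)) = 9.2195

Closest pair: (-8, 0) and (-9, 3) with distance 3.1623

The closest pair is (-8, 0) and (-9, 3) with Euclidean distance 3.1623. For 4 points, brute-force pairwise comparison is shown above. For large n, the divide-and-conquer algorithm (sort by x, recurse on halves, check the dividing strip) achieves O(n log n).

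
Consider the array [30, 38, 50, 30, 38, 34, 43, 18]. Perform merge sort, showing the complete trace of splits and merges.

Merge sort trace:

Split: [30, 38, 50, 30, 38, 34, 43, 18] -> [30, 38, 50, 30] and [38, 34, 43, 18]
  Split: [30, 38, 50, 30] -> [30, 38] and [50, 30]
    Split: [30, 38] -> [30] and [38]
    Merge: [30] + [38] -> [30, 38]
    Split: [50, 30] -> [50] and [30]
    Merge: [50] + [30] -> [30, 50]
  Merge: [30, 38] + [30, 50] -> [30, 30, 38, 50]
  Split: [38, 34, 43, 18] -> [38, 34] and [43, 18]
    Split: [38, 34] -> [38] and [34]
    Merge: [38] + [34] -> [34, 38]
    Split: [43, 18] -> [43] and [18]
    Merge: [43] + [18] -> [18, 43]
  Merge: [34, 38] + [18, 43] -> [18, 34, 38, 43]
Merge: [30, 30, 38, 50] + [18, 34, 38, 43] -> [18, 30, 30, 34, 38, 38, 43, 50]

Final sorted array: [18, 30, 30, 34, 38, 38, 43, 50]

The merge sort proceeds by recursively splitting the array and merging sorted halves.
After all merges, the sorted array is [18, 30, 30, 34, 38, 38, 43, 50].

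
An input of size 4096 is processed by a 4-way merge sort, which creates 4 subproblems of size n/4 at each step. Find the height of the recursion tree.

For divide and conquer with division factor 4:

Problem sizes at each level:
Level 0: 4096
Level 1: 1024
Level 2: 256
Level 3: 64
Level 4: 16
Level 5: 4
Level 6: 1

The root is level 0 and the size-1 base case is level 6 (the tree spans levels 0 through 6, i.e. 7 levels counting the root), so the depth is the number of divisions: log_4(4096) = 6

The recursion tree depth is log_4(4096) = 6. At each level, the problem size is divided by 4, so it takes 6 divisions to reduce to a base case of size 1. The algorithm makes 4 recursive calls at each level.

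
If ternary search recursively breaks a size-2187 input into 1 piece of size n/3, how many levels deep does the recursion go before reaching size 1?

For divide and conquer with division factor 3:

Problem sizes at each level:
Level 0: 2187
Level 1: 729
Level 2: 243
Level 3: 81
Level 4: 27
Level 5: 9
Level 6: 3
Level 7: 1

The root is level 0 and the size-1 base case is level 7 (the tree spans levels 0 through 7, i.e. 8 levels counting the root), so the depth is the number of divisions: log_3(2187) = 7

The recursion tree depth is log_3(2187) = 7. At each level, the problem size is divided by 3, so it takes 7 divisions to reduce to a base case of size 1. The algorithm makes 1 recursive call at each level.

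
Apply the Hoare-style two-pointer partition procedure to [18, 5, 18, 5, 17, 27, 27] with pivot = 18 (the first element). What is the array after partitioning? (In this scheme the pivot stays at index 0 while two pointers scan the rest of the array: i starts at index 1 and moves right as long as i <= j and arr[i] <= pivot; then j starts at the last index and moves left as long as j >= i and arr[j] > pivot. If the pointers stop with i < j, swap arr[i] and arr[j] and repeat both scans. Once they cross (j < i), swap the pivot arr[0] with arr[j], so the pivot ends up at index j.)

Hoare-style two-pointer partition with pivot = 18:

Initial array: [18, 5, 18, 5, 17, 27, 27]

Pointers start at i = 1, j = 6.
i ends at 5, j ends at 4: the pointers have crossed (j < i), so scanning stops.

Swap pivot arr[0] with arr[4] to place pivot at position 4: [17, 5, 18, 5, 18, 27, 27]
Pivot position: 4

After partitioning with pivot 18, the array becomes [17, 5, 18, 5, 18, 27, 27]. The pivot is placed at index 4. All elements to the left of the pivot are <= 18, and all elements to the right are > 18.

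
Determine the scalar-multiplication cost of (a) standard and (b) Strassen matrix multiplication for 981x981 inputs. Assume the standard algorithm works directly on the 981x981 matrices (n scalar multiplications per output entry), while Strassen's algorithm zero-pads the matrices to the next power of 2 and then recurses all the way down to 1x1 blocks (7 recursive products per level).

Matrix multiplication for 981x981 matrices:

Strassen's algorithm requires power-of-2 dimensions. Pad 981x981 to 1024x1024 (next power of 2).

Standard algorithm: 981^3 = 944076141 multiplications
Strassen's algorithm: 7^(log2(1024)) = 7^10 = 282475249 multiplications
Savings: 944076141 - 282475249 = 661600892 multiplications

Standard: 944076141 multiplications (981^3). Strassen: 282475249 multiplications (7^10, after padding to 1024x1024). Strassen reduces 8 recursive multiplications to 7 at each level.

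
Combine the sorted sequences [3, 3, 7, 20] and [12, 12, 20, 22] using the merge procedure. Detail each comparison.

Merging process:

Compare 3 vs 12: take 3 from left. Merged: [3]
Compare 3 vs 12: take 3 from left. Merged: [3, 3]
Compare 7 vs 12: take 7 from left. Merged: [3, 3, 7]
Compare 20 vs 12: take 12 from right. Merged: [3, 3, 7, 12]
Compare 20 vs 12: take 12 from right. Merged: [3, 3, 7, 12, 12]
Compare 20 vs 20: take 20 from left. Merged: [3, 3, 7, 12, 12, 20]
Append remaining from right: [20, 22]. Merged: [3, 3, 7, 12, 12, 20, 20, 22]

Final merged array: [3, 3, 7, 12, 12, 20, 20, 22]
Total comparisons: 6

The merged array is [3, 3, 7, 12, 12, 20, 20, 22], requiring 6 comparisons. The merge step runs in O(n) time where n is the total number of elements.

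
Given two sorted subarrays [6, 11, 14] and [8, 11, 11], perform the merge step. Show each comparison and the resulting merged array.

Merging process:

Compare 6 vs 8: take 6 from left. Merged: [6]
Compare 11 vs 8: take 8 from right. Merged: [6, 8]
Compare 11 vs 11: take 11 from left. Merged: [6, 8, 11]
Compare 14 vs 11: take 11 from right. Merged: [6, 8, 11, 11]
Compare 14 vs 11: take 11 from right. Merged: [6, 8, 11, 11, 11]
Append remaining from left: [14]. Merged: [6, 8, 11, 11, 11, 14]

Final merged array: [6, 8, 11, 11, 11, 14]
Total comparisons: 5

The merged array is [6, 8, 11, 11, 11, 14], requiring 5 comparisons. The merge step runs in O(n) time where n is the total number of elements.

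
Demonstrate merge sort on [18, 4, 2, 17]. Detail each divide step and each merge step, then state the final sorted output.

Merge sort trace:

Split: [18, 4, 2, 17] -> [18, 4] and [2, 17]
  Split: [18, 4] -> [18] and [4]
  Merge: [18] + [4] -> [4, 18]
  Split: [2, 17] -> [2] and [17]
  Merge: [2] + [17] -> [2, 17]
Merge: [4, 18] + [2, 17] -> [2, 4, 17, 18]

Final sorted array: [2, 4, 17, 18]

The merge sort proceeds by recursively splitting the array and merging sorted halves.
After all merges, the sorted array is [2, 4, 17, 18].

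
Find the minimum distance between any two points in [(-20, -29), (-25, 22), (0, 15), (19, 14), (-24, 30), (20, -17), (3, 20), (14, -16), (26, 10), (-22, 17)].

Computing all pairwise distances among 10 points:

d((-20, -29), (-25, 22)) = 51.2445
d((-20, -29), (0, 15)) = 48.3322
d((-20, -29), (19, 14)) = 58.0517
d((-20, -29), (-24, 30)) = 59.1354
d((-20, -29), (20, -17)) = 41.7612
d((-20, -29), (3, 20)) = 54.1295
d((-20, -29), (14, -16)) = 36.4005
d((-20, -29), (26, 10)) = 60.3075
d((-20, -29), (-22, 17)) = 46.0435
d((-25, 22), (0, 15)) = 25.9615
d((-25, 22), (19, 14)) = 44.7214
d((-25, 22), (-24, 30)) = 8.0623
d((-25, 22), (20, -17)) = 59.5483
d((-25, 22), (3, 20)) = 28.0713
d((-25, 22), (14, -16)) = 54.4518
d((-25, 22), (26, 10)) = 52.3927
d((-25, 22), (-22, 17)) = 5.831 <-- minimum
d((0, 15), (19, 14)) = 19.0263
d((0, 15), (-24, 30)) = 28.3019
d((0, 15), (20, -17)) = 37.7359
d((0, 15), (3, 20)) = 5.831 <-- minimum
d((0, 15), (14, -16)) = 34.0147
d((0, 15), (26, 10)) = 26.4764
d((0, 15), (-22, 17)) = 22.0907
d((19, 14), (-24, 30)) = 45.8803
d((19, 14), (20, -17)) = 31.0161
d((19, 14), (3, 20)) = 17.088
d((19, 14), (14, -16)) = 30.4138
d((19, 14), (26, 10)) = 8.0623
d((19, 14), (-22, 17)) = 41.1096
d((-24, 30), (20, -17)) = 64.3817
d((-24, 30), (3, 20)) = 28.7924
d((-24, 30), (14, -16)) = 59.6657
d((-24, 30), (26, 10)) = 53.8516
d((-24, 30), (-22, 17)) = 13.1529
d((20, -17), (3, 20)) = 40.7185
d((20, -17), (14, -16)) = 6.0828
d((20, -17), (26, 10)) = 27.6586
d((20, -17), (-22, 17)) = 54.037
d((3, 20), (14, -16)) = 37.6431
d((3, 20), (26, 10)) = 25.0799
d((3, 20), (-22, 17)) = 25.1794
d((14, -16), (26, 10)) = 28.6356
d((14, -16), (-22, 17)) = 48.8365
d((26, 10), (-22, 17)) = 48.5077

Minimum distance: 5.831 (tie among 2 pairs: (-25, 22) and (-22, 17); (0, 15) and (3, 20))

The minimum Euclidean distance is 5.831. There is a tie: 2 pairs achieve this minimum — (-25, 22) and (-22, 17); (0, 15) and (3, 20). Any of these is a valid closest pair. For 10 points, brute-force pairwise comparison is shown above. For large n, the divide-and-conquer algorithm (sort by x, recurse on halves, check the dividing strip) achieves O(n log n).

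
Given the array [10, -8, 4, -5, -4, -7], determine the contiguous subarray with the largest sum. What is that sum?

Using Kadane's algorithm on [10, -8, 4, -5, -4, -7]:

Scanning through the array:
Position 1 (value -8): max_ending_here = 2, max_so_far = 10
Position 2 (value 4): max_ending_here = 6, max_so_far = 10
Position 3 (value -5): max_ending_here = 1, max_so_far = 10
Position 4 (value -4): max_ending_here = -3, max_so_far = 10
Position 5 (value -7): max_ending_here = -7, max_so_far = 10

Maximum subarray: [10]
Maximum sum: 10

The maximum subarray is [10] with sum 10. This subarray runs from index 0 to index 0.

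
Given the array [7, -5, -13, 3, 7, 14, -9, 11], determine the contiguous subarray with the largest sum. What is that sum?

Using Kadane's algorithm on [7, -5, -13, 3, 7, 14, -9, 11]:

Scanning through the array:
Position 1 (value -5): max_ending_here = 2, max_so_far = 7
Position 2 (value -13): max_ending_here = -11, max_so_far = 7
Position 3 (value 3): max_ending_here = 3, max_so_far = 7
Position 4 (value 7): max_ending_here = 10, max_so_far = 10
Position 5 (value 14): max_ending_here = 24, max_so_far = 24
Position 6 (value -9): max_ending_here = 15, max_so_far = 24
Position 7 (value 11): max_ending_here = 26, max_so_far = 26

Maximum subarray: [3, 7, 14, -9, 11]
Maximum sum: 26

The maximum subarray is [3, 7, 14, -9, 11] with sum 26. This subarray runs from index 3 to index 7.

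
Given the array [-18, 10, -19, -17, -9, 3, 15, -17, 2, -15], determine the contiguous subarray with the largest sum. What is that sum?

Using Kadane's algorithm on [-18, 10, -19, -17, -9, 3, 15, -17, 2, -15]:

Scanning through the array:
Position 1 (value 10): max_ending_here = 10, max_so_far = 10
Position 2 (value -19): max_ending_here = -9, max_so_far = 10
Position 3 (value -17): max_ending_here = -17, max_so_far = 10
Position 4 (value -9): max_ending_here = -9, max_so_far = 10
Position 5 (value 3): max_ending_here = 3, max_so_far = 10
Position 6 (value 15): max_ending_here = 18, max_so_far = 18
Position 7 (value -17): max_ending_here = 1, max_so_far = 18
Position 8 (value 2): max_ending_here = 3, max_so_far = 18
Position 9 (value -15): max_ending_here = -12, max_so_far = 18

Maximum subarray: [3, 15]
Maximum sum: 18

The maximum subarray is [3, 15] with sum 18. This subarray runs from index 5 to index 6.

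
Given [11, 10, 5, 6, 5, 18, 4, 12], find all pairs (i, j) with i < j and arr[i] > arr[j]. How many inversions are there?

Finding inversions in [11, 10, 5, 6, 5, 18, 4, 12]:

(0, 1): arr[0]=11 > arr[1]=10
(0, 2): arr[0]=11 > arr[2]=5
(0, 3): arr[0]=11 > arr[3]=6
(0, 4): arr[0]=11 > arr[4]=5
(0, 6): arr[0]=11 > arr[6]=4
(1, 2): arr[1]=10 > arr[2]=5
(1, 3): arr[1]=10 > arr[3]=6
(1, 4): arr[1]=10 > arr[4]=5
(1, 6): arr[1]=10 > arr[6]=4
(2, 6): arr[2]=5 > arr[6]=4
(3, 4): arr[3]=6 > arr[4]=5
(3, 6): arr[3]=6 > arr[6]=4
(4, 6): arr[4]=5 > arr[6]=4
(5, 6): arr[5]=18 > arr[6]=4
(5, 7): arr[5]=18 > arr[7]=12

Total inversions: 15

The array has 15 inversion(s): (0,1), (0,2), (0,3), (0,4), (0,6), (1,2), (1,3), (1,4), (1,6), (2,6), (3,4), (3,6), (4,6), (5,6), (5,7). Each pair (i,j) satisfies i < j and arr[i] > arr[j].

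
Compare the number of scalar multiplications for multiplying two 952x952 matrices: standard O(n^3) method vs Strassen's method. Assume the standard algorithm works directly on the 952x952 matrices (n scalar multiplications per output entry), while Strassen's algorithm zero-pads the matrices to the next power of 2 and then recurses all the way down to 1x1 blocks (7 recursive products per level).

Matrix multiplication for 952x952 matrices:

Strassen's algorithm requires power-of-2 dimensions. Pad 952x952 to 1024x1024 (next power of 2).

Standard algorithm: 952^3 = 862801408 multiplications
Strassen's algorithm: 7^(log2(1024)) = 7^10 = 282475249 multiplications
Savings: 862801408 - 282475249 = 580326159 multiplications

Standard: 862801408 multiplications (952^3). Strassen: 282475249 multiplications (7^10, after padding to 1024x1024). Strassen reduces 8 recursive multiplications to 7 at each level.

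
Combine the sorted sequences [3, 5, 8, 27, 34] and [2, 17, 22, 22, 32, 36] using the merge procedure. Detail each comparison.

Merging process:

Compare 3 vs 2: take 2 from right. Merged: [2]
Compare 3 vs 17: take 3 from left. Merged: [2, 3]
Compare 5 vs 17: take 5 from left. Merged: [2, 3, 5]
Compare 8 vs 17: take 8 from left. Merged: [2, 3, 5, 8]
Compare 27 vs 17: take 17 from right. Merged: [2, 3, 5, 8, 17]
Compare 27 vs 22: take 22 from right. Merged: [2, 3, 5, 8, 17, 22]
Compare 27 vs 22: take 22 from right. Merged: [2, 3, 5, 8, 17, 22, 22]
Compare 27 vs 32: take 27 from left. Merged: [2, 3, 5, 8, 17, 22, 22, 27]
Compare 34 vs 32: take 32 from right. Merged: [2, 3, 5, 8, 17, 22, 22, 27, 32]
Compare 34 vs 36: take 34 from left. Merged: [2, 3, 5, 8, 17, 22, 22, 27, 32, 34]
Append remaining from right: [36]. Merged: [2, 3, 5, 8, 17, 22, 22, 27, 32, 34, 36]

Final merged array: [2, 3, 5, 8, 17, 22, 22, 27, 32, 34, 36]
Total comparisons: 10

The merged array is [2, 3, 5, 8, 17, 22, 22, 27, 32, 34, 36], requiring 10 comparisons. The merge step runs in O(n) time where n is the total number of elements.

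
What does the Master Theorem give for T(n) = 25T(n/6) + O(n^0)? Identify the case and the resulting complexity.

Master Theorem for T(n) = 25T(n/6) + O(n^0):

a = 25, b = 6, c = 0
log_b(a) = log_6(25) = 1.7965

Case 1: c = 0 < log_6(25) = 1.7965
T(n) = O(n^(log_6 25))

For T(n) = 25T(n/6) + O(n^0): log_6(25) = 1.7965. This is Case 1 of the Master Theorem (c < log_b(a), work dominated by leaves), giving O(n^(log_6 25)).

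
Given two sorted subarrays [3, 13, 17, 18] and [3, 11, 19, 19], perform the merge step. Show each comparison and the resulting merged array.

Merging process:

Compare 3 vs 3: take 3 from left. Merged: [3]
Compare 13 vs 3: take 3 from right. Merged: [3, 3]
Compare 13 vs 11: take 11 from right. Merged: [3, 3, 11]
Compare 13 vs 19: take 13 from left. Merged: [3, 3, 11, 13]
Compare 17 vs 19: take 17 from left. Merged: [3, 3, 11, 13, 17]
Compare 18 vs 19: take 18 from left. Merged: [3, 3, 11, 13, 17, 18]
Append remaining from right: [19, 19]. Merged: [3, 3, 11, 13, 17, 18, 19, 19]

Final merged array: [3, 3, 11, 13, 17, 18, 19, 19]
Total comparisons: 6

The merged array is [3, 3, 11, 13, 17, 18, 19, 19], requiring 6 comparisons. The merge step runs in O(n) time where n is the total number of elements.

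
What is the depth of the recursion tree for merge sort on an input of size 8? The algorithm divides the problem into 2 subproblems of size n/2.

For divide and conquer with division factor 2:

Problem sizes at each level:
Level 0: 8
Level 1: 4
Level 2: 2
Level 3: 1

The root is level 0 and the size-1 base case is level 3 (the tree spans levels 0 through 3, i.e. 4 levels counting the root), so the depth is the number of divisions: log_2(8) = 3

The recursion tree depth is log_2(8) = 3. At each level, the problem size is divided by 2, so it takes 3 divisions to reduce to a base case of size 1. The algorithm makes 2 recursive calls at each level.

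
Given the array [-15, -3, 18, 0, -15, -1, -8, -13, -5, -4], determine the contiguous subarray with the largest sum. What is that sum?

Using Kadane's algorithm on [-15, -3, 18, 0, -15, -1, -8, -13, -5, -4]:

Scanning through the array:
Position 1 (value -3): max_ending_here = -3, max_so_far = -3
Position 2 (value 18): max_ending_here = 18, max_so_far = 18
Position 3 (value 0): max_ending_here = 18, max_so_far = 18
Position 4 (value -15): max_ending_here = 3, max_so_far = 18
Position 5 (value -1): max_ending_here = 2, max_so_far = 18
Position 6 (value -8): max_ending_here = -6, max_so_far = 18
Position 7 (value -13): max_ending_here = -13, max_so_far = 18
Position 8 (value -5): max_ending_here = -5, max_so_far = 18
Position 9 (value -4): max_ending_here = -4, max_so_far = 18

Maximum subarray: [18]
Maximum sum: 18

The maximum subarray is [18] with sum 18. This subarray runs from index 2 to index 2.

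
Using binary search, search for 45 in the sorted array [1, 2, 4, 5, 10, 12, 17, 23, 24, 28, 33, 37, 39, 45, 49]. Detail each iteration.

Binary search for 45 in [1, 2, 4, 5, 10, 12, 17, 23, 24, 28, 33, 37, 39, 45, 49]:

lo=0, hi=14, mid=7, arr[mid]=23 -> 23 < 45, search right half
lo=8, hi=14, mid=11, arr[mid]=37 -> 37 < 45, search right half
lo=12, hi=14, mid=13, arr[mid]=45 -> Found target at index 13!

Binary search finds 45 at index 13 after 3 comparisons. The search repeatedly halves the search space by comparing with the middle element.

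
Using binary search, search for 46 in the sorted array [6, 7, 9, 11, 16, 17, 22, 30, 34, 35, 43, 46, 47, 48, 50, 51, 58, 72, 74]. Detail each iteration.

Binary search for 46 in [6, 7, 9, 11, 16, 17, 22, 30, 34, 35, 43, 46, 47, 48, 50, 51, 58, 72, 74]:

lo=0, hi=18, mid=9, arr[mid]=35 -> 35 < 46, search right half
lo=10, hi=18, mid=14, arr[mid]=50 -> 50 > 46, search left half
lo=10, hi=13, mid=11, arr[mid]=46 -> Found target at index 11!

Binary search finds 46 at index 11 after 3 comparisons. The search repeatedly halves the search space by comparing with the middle element.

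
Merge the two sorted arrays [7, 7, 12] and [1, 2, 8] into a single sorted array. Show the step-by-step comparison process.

Merging process:

Compare 7 vs 1: take 1 from right. Merged: [1]
Compare 7 vs 2: take 2 from right. Merged: [1, 2]
Compare 7 vs 8: take 7 from left. Merged: [1, 2, 7]
Compare 7 vs 8: take 7 from left. Merged: [1, 2, 7, 7]
Compare 12 vs 8: take 8 from right. Merged: [1, 2, 7, 7, 8]
Append remaining from left: [12]. Merged: [1, 2, 7, 7, 8, 12]

Final merged array: [1, 2, 7, 7, 8, 12]
Total comparisons: 5

The merged array is [1, 2, 7, 7, 8, 12], requiring 5 comparisons. The merge step runs in O(n) time where n is the total number of elements.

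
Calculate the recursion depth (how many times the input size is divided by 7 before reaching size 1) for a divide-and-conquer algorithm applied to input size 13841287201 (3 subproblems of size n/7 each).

For divide and conquer with division factor 7:

Problem sizes at each level:
Level 0: 13841287201
Level 1: 1977326743
Level 2: 282475249
Level 3: 40353607
Level 4: 5764801
Level 5: 823543
Level 6: 117649
Level 7: 16807
Level 8: 2401
Level 9: 343
Level 10: 49
Level 11: 7
Level 12: 1

The root is level 0 and the size-1 base case is level 12 (the tree spans levels 0 through 12, i.e. 13 levels counting the root), so the depth is the number of divisions: log_7(13841287201) = 12

The recursion tree depth is log_7(13841287201) = 12. At each level, the problem size is divided by 7, so it takes 12 divisions to reduce to a base case of size 1. The algorithm makes 3 recursive calls at each level.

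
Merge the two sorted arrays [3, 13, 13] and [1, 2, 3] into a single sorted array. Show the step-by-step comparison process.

Merging process:

Compare 3 vs 1: take 1 from right. Merged: [1]
Compare 3 vs 2: take 2 from right. Merged: [1, 2]
Compare 3 vs 3: take 3 from left. Merged: [1, 2, 3]
Compare 13 vs 3: take 3 from right. Merged: [1, 2, 3, 3]
Append remaining from left: [13, 13]. Merged: [1, 2, 3, 3, 13, 13]

Final merged array: [1, 2, 3, 3, 13, 13]
Total comparisons: 4

The merged array is [1, 2, 3, 3, 13, 13], requiring 4 comparisons. The merge step runs in O(n) time where n is the total number of elements.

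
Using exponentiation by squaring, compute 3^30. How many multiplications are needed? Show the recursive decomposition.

Computing 3^30 by squaring (build up from 3^1; each line after the first costs one multiplication):

3^1 = 3
3^2 = (3^1)^2 = 3^2 = 9
3^3 = 3 * 3^2 = 3 * 9 = 27
3^6 = (3^3)^2 = 27^2 = 729
3^7 = 3 * 3^6 = 3 * 729 = 2187
3^14 = (3^7)^2 = 2187^2 = 4782969
3^15 = 3 * 3^14 = 3 * 4782969 = 14348907
3^30 = (3^15)^2 = 14348907^2 = 205891132094649

Result: 205891132094649
Multiplications needed: 7 (7 lines after 3^1)

3^30 = 205891132094649. Using exponentiation by squaring, this requires 7 multiplications. The key idea: if the exponent is even, square the half-power; if odd, multiply by the base once.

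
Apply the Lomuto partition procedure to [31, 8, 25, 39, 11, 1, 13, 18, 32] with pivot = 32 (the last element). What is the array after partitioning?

Lomuto partition with pivot = 32:

Initial array: [31, 8, 25, 39, 11, 1, 13, 18, 32]

arr[0]=31 <= 32: swap with position 0, array becomes [31, 8, 25, 39, 11, 1, 13, 18, 32]
arr[1]=8 <= 32: swap with position 1, array becomes [31, 8, 25, 39, 11, 1, 13, 18, 32]
arr[2]=25 <= 32: swap with position 2, array becomes [31, 8, 25, 39, 11, 1, 13, 18, 32]
arr[3]=39 > 32: no swap
arr[4]=11 <= 32: swap with position 3, array becomes [31, 8, 25, 11, 39, 1, 13, 18, 32]
arr[5]=1 <= 32: swap with position 4, array becomes [31, 8, 25, 11, 1, 39, 13, 18, 32]
arr[6]=13 <= 32: swap with position 5, array becomes [31, 8, 25, 11, 1, 13, 39, 18, 32]
arr[7]=18 <= 32: swap with position 6, array becomes [31, 8, 25, 11, 1, 13, 18, 39, 32]

Place pivot at position 7: [31, 8, 25, 11, 1, 13, 18, 32, 39]
Pivot position: 7

After partitioning with pivot 32, the array becomes [31, 8, 25, 11, 1, 13, 18, 32, 39]. The pivot is placed at index 7. All elements to the left of the pivot are <= 32, and all elements to the right are > 32.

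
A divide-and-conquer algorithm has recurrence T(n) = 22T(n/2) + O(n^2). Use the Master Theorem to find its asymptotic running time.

Master Theorem for T(n) = 22T(n/2) + O(n^2):

a = 22, b = 2, c = 2
log_b(a) = log_2(22) = 4.4594

Case 1: c = 2 < log_2(22) = 4.4594
T(n) = O(n^(log_2 22))

For T(n) = 22T(n/2) + O(n^2): log_2(22) = 4.4594. This is Case 1 of the Master Theorem (c < log_b(a), work dominated by leaves), giving O(n^(log_2 22)).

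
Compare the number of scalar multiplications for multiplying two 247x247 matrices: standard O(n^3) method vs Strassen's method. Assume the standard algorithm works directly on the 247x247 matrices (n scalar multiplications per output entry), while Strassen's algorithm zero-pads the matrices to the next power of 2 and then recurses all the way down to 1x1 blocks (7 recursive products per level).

Matrix multiplication for 247x247 matrices:

Strassen's algorithm requires power-of-2 dimensions. Pad 247x247 to 256x256 (next power of 2).

Standard algorithm: 247^3 = 15069223 multiplications
Strassen's algorithm: 7^(log2(256)) = 7^8 = 5764801 multiplications
Savings: 15069223 - 5764801 = 9304422 multiplications

Standard: 15069223 multiplications (247^3). Strassen: 5764801 multiplications (7^8, after padding to 256x256). Strassen reduces 8 recursive multiplications to 7 at each level.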